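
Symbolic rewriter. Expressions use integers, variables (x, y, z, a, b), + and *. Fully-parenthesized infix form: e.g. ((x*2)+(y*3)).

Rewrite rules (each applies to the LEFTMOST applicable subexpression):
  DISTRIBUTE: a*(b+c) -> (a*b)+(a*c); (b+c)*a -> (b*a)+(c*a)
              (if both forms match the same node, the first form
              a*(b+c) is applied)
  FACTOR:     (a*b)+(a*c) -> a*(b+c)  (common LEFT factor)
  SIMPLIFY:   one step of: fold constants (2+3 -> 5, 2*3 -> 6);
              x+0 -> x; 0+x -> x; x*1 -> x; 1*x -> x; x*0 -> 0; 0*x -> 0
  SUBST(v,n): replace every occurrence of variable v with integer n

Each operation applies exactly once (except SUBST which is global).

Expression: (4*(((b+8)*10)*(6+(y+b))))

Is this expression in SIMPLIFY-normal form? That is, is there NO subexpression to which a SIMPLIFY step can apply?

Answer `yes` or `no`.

Answer: yes

Derivation:
Expression: (4*(((b+8)*10)*(6+(y+b))))
Scanning for simplifiable subexpressions (pre-order)...
  at root: (4*(((b+8)*10)*(6+(y+b)))) (not simplifiable)
  at R: (((b+8)*10)*(6+(y+b))) (not simplifiable)
  at RL: ((b+8)*10) (not simplifiable)
  at RLL: (b+8) (not simplifiable)
  at RR: (6+(y+b)) (not simplifiable)
  at RRR: (y+b) (not simplifiable)
Result: no simplifiable subexpression found -> normal form.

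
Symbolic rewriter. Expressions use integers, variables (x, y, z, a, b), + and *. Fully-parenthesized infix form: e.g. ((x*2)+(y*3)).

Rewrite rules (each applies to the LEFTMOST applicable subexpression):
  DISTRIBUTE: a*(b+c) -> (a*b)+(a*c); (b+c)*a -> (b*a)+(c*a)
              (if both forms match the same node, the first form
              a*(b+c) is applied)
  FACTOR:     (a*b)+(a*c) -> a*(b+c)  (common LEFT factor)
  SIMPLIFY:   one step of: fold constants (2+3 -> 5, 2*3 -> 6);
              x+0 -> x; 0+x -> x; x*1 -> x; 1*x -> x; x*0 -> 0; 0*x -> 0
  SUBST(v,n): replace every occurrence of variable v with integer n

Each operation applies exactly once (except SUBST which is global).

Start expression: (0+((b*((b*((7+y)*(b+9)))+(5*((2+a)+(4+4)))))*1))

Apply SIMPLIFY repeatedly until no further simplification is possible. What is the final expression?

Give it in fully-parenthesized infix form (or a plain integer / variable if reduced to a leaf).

Start: (0+((b*((b*((7+y)*(b+9)))+(5*((2+a)+(4+4)))))*1))
Step 1: at root: (0+((b*((b*((7+y)*(b+9)))+(5*((2+a)+(4+4)))))*1)) -> ((b*((b*((7+y)*(b+9)))+(5*((2+a)+(4+4)))))*1); overall: (0+((b*((b*((7+y)*(b+9)))+(5*((2+a)+(4+4)))))*1)) -> ((b*((b*((7+y)*(b+9)))+(5*((2+a)+(4+4)))))*1)
Step 2: at root: ((b*((b*((7+y)*(b+9)))+(5*((2+a)+(4+4)))))*1) -> (b*((b*((7+y)*(b+9)))+(5*((2+a)+(4+4))))); overall: ((b*((b*((7+y)*(b+9)))+(5*((2+a)+(4+4)))))*1) -> (b*((b*((7+y)*(b+9)))+(5*((2+a)+(4+4)))))
Step 3: at RRRR: (4+4) -> 8; overall: (b*((b*((7+y)*(b+9)))+(5*((2+a)+(4+4))))) -> (b*((b*((7+y)*(b+9)))+(5*((2+a)+8))))
Fixed point: (b*((b*((7+y)*(b+9)))+(5*((2+a)+8))))

Answer: (b*((b*((7+y)*(b+9)))+(5*((2+a)+8))))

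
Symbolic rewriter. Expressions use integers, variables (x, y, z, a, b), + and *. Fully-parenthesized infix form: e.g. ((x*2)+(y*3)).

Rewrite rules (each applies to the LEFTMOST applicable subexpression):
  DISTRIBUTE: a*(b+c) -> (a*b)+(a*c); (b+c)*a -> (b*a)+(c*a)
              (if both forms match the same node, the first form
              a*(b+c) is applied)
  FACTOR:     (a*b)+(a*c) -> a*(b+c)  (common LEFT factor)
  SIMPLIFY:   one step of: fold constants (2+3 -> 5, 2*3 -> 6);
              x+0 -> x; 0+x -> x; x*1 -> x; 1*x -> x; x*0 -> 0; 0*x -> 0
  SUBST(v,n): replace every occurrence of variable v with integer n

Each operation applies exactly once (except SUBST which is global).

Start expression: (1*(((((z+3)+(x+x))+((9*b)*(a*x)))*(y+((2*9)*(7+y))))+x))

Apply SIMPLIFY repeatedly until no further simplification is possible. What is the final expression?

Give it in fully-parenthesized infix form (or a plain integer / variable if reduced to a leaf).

Start: (1*(((((z+3)+(x+x))+((9*b)*(a*x)))*(y+((2*9)*(7+y))))+x))
Step 1: at root: (1*(((((z+3)+(x+x))+((9*b)*(a*x)))*(y+((2*9)*(7+y))))+x)) -> (((((z+3)+(x+x))+((9*b)*(a*x)))*(y+((2*9)*(7+y))))+x); overall: (1*(((((z+3)+(x+x))+((9*b)*(a*x)))*(y+((2*9)*(7+y))))+x)) -> (((((z+3)+(x+x))+((9*b)*(a*x)))*(y+((2*9)*(7+y))))+x)
Step 2: at LRRL: (2*9) -> 18; overall: (((((z+3)+(x+x))+((9*b)*(a*x)))*(y+((2*9)*(7+y))))+x) -> (((((z+3)+(x+x))+((9*b)*(a*x)))*(y+(18*(7+y))))+x)
Fixed point: (((((z+3)+(x+x))+((9*b)*(a*x)))*(y+(18*(7+y))))+x)

Answer: (((((z+3)+(x+x))+((9*b)*(a*x)))*(y+(18*(7+y))))+x)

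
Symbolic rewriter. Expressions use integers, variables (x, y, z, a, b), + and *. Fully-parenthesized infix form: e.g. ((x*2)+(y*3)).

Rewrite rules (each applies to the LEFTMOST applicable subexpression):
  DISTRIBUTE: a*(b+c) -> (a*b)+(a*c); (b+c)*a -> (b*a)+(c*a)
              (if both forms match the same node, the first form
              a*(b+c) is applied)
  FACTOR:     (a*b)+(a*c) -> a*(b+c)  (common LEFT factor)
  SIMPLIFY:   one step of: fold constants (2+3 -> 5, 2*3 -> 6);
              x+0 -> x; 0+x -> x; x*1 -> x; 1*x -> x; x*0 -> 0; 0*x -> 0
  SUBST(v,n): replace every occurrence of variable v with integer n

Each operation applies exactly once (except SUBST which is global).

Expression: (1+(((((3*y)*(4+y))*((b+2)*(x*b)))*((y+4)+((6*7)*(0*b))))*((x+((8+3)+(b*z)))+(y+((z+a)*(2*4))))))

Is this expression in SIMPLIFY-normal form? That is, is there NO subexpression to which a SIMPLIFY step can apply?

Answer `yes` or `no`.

Answer: no

Derivation:
Expression: (1+(((((3*y)*(4+y))*((b+2)*(x*b)))*((y+4)+((6*7)*(0*b))))*((x+((8+3)+(b*z)))+(y+((z+a)*(2*4))))))
Scanning for simplifiable subexpressions (pre-order)...
  at root: (1+(((((3*y)*(4+y))*((b+2)*(x*b)))*((y+4)+((6*7)*(0*b))))*((x+((8+3)+(b*z)))+(y+((z+a)*(2*4)))))) (not simplifiable)
  at R: (((((3*y)*(4+y))*((b+2)*(x*b)))*((y+4)+((6*7)*(0*b))))*((x+((8+3)+(b*z)))+(y+((z+a)*(2*4))))) (not simplifiable)
  at RL: ((((3*y)*(4+y))*((b+2)*(x*b)))*((y+4)+((6*7)*(0*b)))) (not simplifiable)
  at RLL: (((3*y)*(4+y))*((b+2)*(x*b))) (not simplifiable)
  at RLLL: ((3*y)*(4+y)) (not simplifiable)
  at RLLLL: (3*y) (not simplifiable)
  at RLLLR: (4+y) (not simplifiable)
  at RLLR: ((b+2)*(x*b)) (not simplifiable)
  at RLLRL: (b+2) (not simplifiable)
  at RLLRR: (x*b) (not simplifiable)
  at RLR: ((y+4)+((6*7)*(0*b))) (not simplifiable)
  at RLRL: (y+4) (not simplifiable)
  at RLRR: ((6*7)*(0*b)) (not simplifiable)
  at RLRRL: (6*7) (SIMPLIFIABLE)
  at RLRRR: (0*b) (SIMPLIFIABLE)
  at RR: ((x+((8+3)+(b*z)))+(y+((z+a)*(2*4)))) (not simplifiable)
  at RRL: (x+((8+3)+(b*z))) (not simplifiable)
  at RRLR: ((8+3)+(b*z)) (not simplifiable)
  at RRLRL: (8+3) (SIMPLIFIABLE)
  at RRLRR: (b*z) (not simplifiable)
  at RRR: (y+((z+a)*(2*4))) (not simplifiable)
  at RRRR: ((z+a)*(2*4)) (not simplifiable)
  at RRRRL: (z+a) (not simplifiable)
  at RRRRR: (2*4) (SIMPLIFIABLE)
Found simplifiable subexpr at path RLRRL: (6*7)
One SIMPLIFY step would give: (1+(((((3*y)*(4+y))*((b+2)*(x*b)))*((y+4)+(42*(0*b))))*((x+((8+3)+(b*z)))+(y+((z+a)*(2*4))))))
-> NOT in normal form.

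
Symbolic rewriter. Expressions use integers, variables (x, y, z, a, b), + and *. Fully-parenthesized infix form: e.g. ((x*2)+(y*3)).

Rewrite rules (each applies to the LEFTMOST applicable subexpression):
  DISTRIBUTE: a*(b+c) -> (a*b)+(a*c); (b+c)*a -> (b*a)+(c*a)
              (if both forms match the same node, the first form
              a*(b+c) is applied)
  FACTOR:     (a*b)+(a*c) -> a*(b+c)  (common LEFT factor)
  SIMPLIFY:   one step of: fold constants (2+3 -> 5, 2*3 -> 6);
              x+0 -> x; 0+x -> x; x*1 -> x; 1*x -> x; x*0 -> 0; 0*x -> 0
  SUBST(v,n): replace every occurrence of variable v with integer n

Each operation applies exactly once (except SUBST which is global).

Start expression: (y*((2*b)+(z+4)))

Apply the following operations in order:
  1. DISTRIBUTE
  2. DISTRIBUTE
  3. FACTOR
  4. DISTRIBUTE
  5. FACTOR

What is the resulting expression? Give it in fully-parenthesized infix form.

Start: (y*((2*b)+(z+4)))
Apply DISTRIBUTE at root (target: (y*((2*b)+(z+4)))): (y*((2*b)+(z+4))) -> ((y*(2*b))+(y*(z+4)))
Apply DISTRIBUTE at R (target: (y*(z+4))): ((y*(2*b))+(y*(z+4))) -> ((y*(2*b))+((y*z)+(y*4)))
Apply FACTOR at R (target: ((y*z)+(y*4))): ((y*(2*b))+((y*z)+(y*4))) -> ((y*(2*b))+(y*(z+4)))
Apply DISTRIBUTE at R (target: (y*(z+4))): ((y*(2*b))+(y*(z+4))) -> ((y*(2*b))+((y*z)+(y*4)))
Apply FACTOR at R (target: ((y*z)+(y*4))): ((y*(2*b))+((y*z)+(y*4))) -> ((y*(2*b))+(y*(z+4)))

Answer: ((y*(2*b))+(y*(z+4)))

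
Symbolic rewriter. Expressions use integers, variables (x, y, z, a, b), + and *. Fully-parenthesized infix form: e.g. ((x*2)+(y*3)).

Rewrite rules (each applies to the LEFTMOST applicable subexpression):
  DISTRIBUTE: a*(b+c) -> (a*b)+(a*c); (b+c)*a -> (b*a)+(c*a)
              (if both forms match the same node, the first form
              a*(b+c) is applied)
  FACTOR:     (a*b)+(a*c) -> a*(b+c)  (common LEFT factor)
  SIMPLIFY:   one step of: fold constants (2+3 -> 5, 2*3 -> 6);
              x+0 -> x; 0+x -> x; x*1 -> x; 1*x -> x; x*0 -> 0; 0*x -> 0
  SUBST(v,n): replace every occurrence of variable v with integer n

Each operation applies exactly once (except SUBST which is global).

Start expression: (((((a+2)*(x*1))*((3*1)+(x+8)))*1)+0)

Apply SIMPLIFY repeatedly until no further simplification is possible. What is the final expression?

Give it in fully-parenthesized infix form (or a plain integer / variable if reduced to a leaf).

Answer: (((a+2)*x)*(3+(x+8)))

Derivation:
Start: (((((a+2)*(x*1))*((3*1)+(x+8)))*1)+0)
Step 1: at root: (((((a+2)*(x*1))*((3*1)+(x+8)))*1)+0) -> ((((a+2)*(x*1))*((3*1)+(x+8)))*1); overall: (((((a+2)*(x*1))*((3*1)+(x+8)))*1)+0) -> ((((a+2)*(x*1))*((3*1)+(x+8)))*1)
Step 2: at root: ((((a+2)*(x*1))*((3*1)+(x+8)))*1) -> (((a+2)*(x*1))*((3*1)+(x+8))); overall: ((((a+2)*(x*1))*((3*1)+(x+8)))*1) -> (((a+2)*(x*1))*((3*1)+(x+8)))
Step 3: at LR: (x*1) -> x; overall: (((a+2)*(x*1))*((3*1)+(x+8))) -> (((a+2)*x)*((3*1)+(x+8)))
Step 4: at RL: (3*1) -> 3; overall: (((a+2)*x)*((3*1)+(x+8))) -> (((a+2)*x)*(3+(x+8)))
Fixed point: (((a+2)*x)*(3+(x+8)))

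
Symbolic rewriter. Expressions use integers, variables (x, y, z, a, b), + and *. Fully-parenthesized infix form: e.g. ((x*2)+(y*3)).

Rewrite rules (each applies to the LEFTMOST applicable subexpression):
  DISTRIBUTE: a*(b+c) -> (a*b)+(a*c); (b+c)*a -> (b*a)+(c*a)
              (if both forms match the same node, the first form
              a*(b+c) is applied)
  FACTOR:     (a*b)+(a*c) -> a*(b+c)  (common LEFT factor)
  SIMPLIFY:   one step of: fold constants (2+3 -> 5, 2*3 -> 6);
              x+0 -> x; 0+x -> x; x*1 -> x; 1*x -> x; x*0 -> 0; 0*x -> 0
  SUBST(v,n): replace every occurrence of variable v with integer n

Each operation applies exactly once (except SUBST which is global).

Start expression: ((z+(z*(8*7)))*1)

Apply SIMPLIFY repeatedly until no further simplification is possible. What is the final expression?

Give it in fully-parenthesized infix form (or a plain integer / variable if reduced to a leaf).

Answer: (z+(z*56))

Derivation:
Start: ((z+(z*(8*7)))*1)
Step 1: at root: ((z+(z*(8*7)))*1) -> (z+(z*(8*7))); overall: ((z+(z*(8*7)))*1) -> (z+(z*(8*7)))
Step 2: at RR: (8*7) -> 56; overall: (z+(z*(8*7))) -> (z+(z*56))
Fixed point: (z+(z*56))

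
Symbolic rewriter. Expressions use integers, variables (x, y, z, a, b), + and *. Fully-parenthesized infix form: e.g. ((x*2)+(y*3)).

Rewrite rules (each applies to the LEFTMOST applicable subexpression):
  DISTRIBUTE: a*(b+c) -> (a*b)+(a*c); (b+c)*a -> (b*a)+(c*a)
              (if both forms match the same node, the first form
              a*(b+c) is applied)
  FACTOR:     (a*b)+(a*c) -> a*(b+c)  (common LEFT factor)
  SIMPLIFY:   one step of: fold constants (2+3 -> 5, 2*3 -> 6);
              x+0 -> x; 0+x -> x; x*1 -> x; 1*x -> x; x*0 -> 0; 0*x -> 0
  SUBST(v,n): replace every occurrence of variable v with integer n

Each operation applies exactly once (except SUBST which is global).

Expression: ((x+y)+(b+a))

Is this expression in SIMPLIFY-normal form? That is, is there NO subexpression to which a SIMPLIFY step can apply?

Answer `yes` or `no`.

Answer: yes

Derivation:
Expression: ((x+y)+(b+a))
Scanning for simplifiable subexpressions (pre-order)...
  at root: ((x+y)+(b+a)) (not simplifiable)
  at L: (x+y) (not simplifiable)
  at R: (b+a) (not simplifiable)
Result: no simplifiable subexpression found -> normal form.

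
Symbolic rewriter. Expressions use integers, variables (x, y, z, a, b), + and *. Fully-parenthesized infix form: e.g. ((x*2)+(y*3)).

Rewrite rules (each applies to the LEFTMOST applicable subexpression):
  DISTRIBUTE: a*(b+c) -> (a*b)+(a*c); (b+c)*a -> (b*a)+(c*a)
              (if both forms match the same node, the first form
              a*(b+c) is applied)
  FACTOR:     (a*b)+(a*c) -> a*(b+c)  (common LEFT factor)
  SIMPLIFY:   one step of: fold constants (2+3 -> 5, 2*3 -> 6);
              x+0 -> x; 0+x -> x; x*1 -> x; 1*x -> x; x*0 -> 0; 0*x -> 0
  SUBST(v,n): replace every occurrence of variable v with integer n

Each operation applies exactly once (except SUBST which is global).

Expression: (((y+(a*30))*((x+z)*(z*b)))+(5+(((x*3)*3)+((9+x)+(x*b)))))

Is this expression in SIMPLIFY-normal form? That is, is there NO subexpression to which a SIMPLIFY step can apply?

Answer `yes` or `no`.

Answer: yes

Derivation:
Expression: (((y+(a*30))*((x+z)*(z*b)))+(5+(((x*3)*3)+((9+x)+(x*b)))))
Scanning for simplifiable subexpressions (pre-order)...
  at root: (((y+(a*30))*((x+z)*(z*b)))+(5+(((x*3)*3)+((9+x)+(x*b))))) (not simplifiable)
  at L: ((y+(a*30))*((x+z)*(z*b))) (not simplifiable)
  at LL: (y+(a*30)) (not simplifiable)
  at LLR: (a*30) (not simplifiable)
  at LR: ((x+z)*(z*b)) (not simplifiable)
  at LRL: (x+z) (not simplifiable)
  at LRR: (z*b) (not simplifiable)
  at R: (5+(((x*3)*3)+((9+x)+(x*b)))) (not simplifiable)
  at RR: (((x*3)*3)+((9+x)+(x*b))) (not simplifiable)
  at RRL: ((x*3)*3) (not simplifiable)
  at RRLL: (x*3) (not simplifiable)
  at RRR: ((9+x)+(x*b)) (not simplifiable)
  at RRRL: (9+x) (not simplifiable)
  at RRRR: (x*b) (not simplifiable)
Result: no simplifiable subexpression found -> normal form.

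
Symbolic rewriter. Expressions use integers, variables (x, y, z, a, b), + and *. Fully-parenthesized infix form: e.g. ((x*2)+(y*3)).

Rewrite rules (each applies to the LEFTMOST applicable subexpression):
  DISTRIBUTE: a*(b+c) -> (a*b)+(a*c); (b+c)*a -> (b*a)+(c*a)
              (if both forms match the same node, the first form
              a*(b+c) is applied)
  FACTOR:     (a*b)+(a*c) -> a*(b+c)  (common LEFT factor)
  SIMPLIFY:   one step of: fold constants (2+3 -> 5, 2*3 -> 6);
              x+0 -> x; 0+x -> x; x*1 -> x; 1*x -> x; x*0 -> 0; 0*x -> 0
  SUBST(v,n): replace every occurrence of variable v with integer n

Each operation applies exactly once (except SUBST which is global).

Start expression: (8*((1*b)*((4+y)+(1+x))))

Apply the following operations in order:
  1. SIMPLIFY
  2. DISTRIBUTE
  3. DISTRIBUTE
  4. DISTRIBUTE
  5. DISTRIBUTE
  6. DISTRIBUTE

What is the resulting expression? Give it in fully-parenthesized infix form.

Answer: (((8*(b*4))+(8*(b*y)))+(8*((b*1)+(b*x))))

Derivation:
Start: (8*((1*b)*((4+y)+(1+x))))
Apply SIMPLIFY at RL (target: (1*b)): (8*((1*b)*((4+y)+(1+x)))) -> (8*(b*((4+y)+(1+x))))
Apply DISTRIBUTE at R (target: (b*((4+y)+(1+x)))): (8*(b*((4+y)+(1+x)))) -> (8*((b*(4+y))+(b*(1+x))))
Apply DISTRIBUTE at root (target: (8*((b*(4+y))+(b*(1+x))))): (8*((b*(4+y))+(b*(1+x)))) -> ((8*(b*(4+y)))+(8*(b*(1+x))))
Apply DISTRIBUTE at LR (target: (b*(4+y))): ((8*(b*(4+y)))+(8*(b*(1+x)))) -> ((8*((b*4)+(b*y)))+(8*(b*(1+x))))
Apply DISTRIBUTE at L (target: (8*((b*4)+(b*y)))): ((8*((b*4)+(b*y)))+(8*(b*(1+x)))) -> (((8*(b*4))+(8*(b*y)))+(8*(b*(1+x))))
Apply DISTRIBUTE at RR (target: (b*(1+x))): (((8*(b*4))+(8*(b*y)))+(8*(b*(1+x)))) -> (((8*(b*4))+(8*(b*y)))+(8*((b*1)+(b*x))))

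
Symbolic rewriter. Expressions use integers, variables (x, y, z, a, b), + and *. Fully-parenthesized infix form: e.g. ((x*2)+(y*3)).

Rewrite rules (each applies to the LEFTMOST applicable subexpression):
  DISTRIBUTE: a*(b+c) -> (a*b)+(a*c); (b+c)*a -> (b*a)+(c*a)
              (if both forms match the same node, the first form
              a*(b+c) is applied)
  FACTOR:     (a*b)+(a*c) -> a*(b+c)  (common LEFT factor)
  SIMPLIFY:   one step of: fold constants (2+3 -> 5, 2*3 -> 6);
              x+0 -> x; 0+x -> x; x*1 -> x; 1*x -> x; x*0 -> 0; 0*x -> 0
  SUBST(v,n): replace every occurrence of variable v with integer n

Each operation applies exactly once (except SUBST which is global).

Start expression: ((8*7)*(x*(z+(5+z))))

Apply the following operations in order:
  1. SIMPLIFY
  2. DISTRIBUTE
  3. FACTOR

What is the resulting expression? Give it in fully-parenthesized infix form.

Answer: (56*(x*(z+(5+z))))

Derivation:
Start: ((8*7)*(x*(z+(5+z))))
Apply SIMPLIFY at L (target: (8*7)): ((8*7)*(x*(z+(5+z)))) -> (56*(x*(z+(5+z))))
Apply DISTRIBUTE at R (target: (x*(z+(5+z)))): (56*(x*(z+(5+z)))) -> (56*((x*z)+(x*(5+z))))
Apply FACTOR at R (target: ((x*z)+(x*(5+z)))): (56*((x*z)+(x*(5+z)))) -> (56*(x*(z+(5+z))))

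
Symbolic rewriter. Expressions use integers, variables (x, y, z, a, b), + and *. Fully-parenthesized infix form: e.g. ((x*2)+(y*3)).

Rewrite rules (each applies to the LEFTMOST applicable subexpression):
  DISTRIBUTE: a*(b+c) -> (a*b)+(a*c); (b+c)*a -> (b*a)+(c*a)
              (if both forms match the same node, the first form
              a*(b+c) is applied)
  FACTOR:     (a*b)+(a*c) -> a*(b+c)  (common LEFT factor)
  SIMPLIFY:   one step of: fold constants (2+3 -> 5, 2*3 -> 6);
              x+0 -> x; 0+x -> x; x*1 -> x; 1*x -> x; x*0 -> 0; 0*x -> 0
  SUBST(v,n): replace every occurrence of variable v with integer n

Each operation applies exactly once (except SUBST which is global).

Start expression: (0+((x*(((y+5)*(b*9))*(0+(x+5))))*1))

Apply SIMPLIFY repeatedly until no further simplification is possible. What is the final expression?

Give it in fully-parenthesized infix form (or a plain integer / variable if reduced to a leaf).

Answer: (x*(((y+5)*(b*9))*(x+5)))

Derivation:
Start: (0+((x*(((y+5)*(b*9))*(0+(x+5))))*1))
Step 1: at root: (0+((x*(((y+5)*(b*9))*(0+(x+5))))*1)) -> ((x*(((y+5)*(b*9))*(0+(x+5))))*1); overall: (0+((x*(((y+5)*(b*9))*(0+(x+5))))*1)) -> ((x*(((y+5)*(b*9))*(0+(x+5))))*1)
Step 2: at root: ((x*(((y+5)*(b*9))*(0+(x+5))))*1) -> (x*(((y+5)*(b*9))*(0+(x+5)))); overall: ((x*(((y+5)*(b*9))*(0+(x+5))))*1) -> (x*(((y+5)*(b*9))*(0+(x+5))))
Step 3: at RR: (0+(x+5)) -> (x+5); overall: (x*(((y+5)*(b*9))*(0+(x+5)))) -> (x*(((y+5)*(b*9))*(x+5)))
Fixed point: (x*(((y+5)*(b*9))*(x+5)))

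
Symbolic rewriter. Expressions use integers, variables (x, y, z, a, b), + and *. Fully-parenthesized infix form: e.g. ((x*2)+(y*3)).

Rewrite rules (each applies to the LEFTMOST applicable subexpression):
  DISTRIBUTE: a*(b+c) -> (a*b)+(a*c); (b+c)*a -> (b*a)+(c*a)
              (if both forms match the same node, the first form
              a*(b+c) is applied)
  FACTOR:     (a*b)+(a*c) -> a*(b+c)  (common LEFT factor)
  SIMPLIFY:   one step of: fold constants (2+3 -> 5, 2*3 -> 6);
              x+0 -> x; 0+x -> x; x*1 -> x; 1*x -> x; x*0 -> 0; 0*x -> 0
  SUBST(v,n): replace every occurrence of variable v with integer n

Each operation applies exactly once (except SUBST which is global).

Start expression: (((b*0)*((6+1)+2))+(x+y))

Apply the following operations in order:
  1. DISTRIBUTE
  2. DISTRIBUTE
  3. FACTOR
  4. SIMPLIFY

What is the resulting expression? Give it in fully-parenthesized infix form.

Start: (((b*0)*((6+1)+2))+(x+y))
Apply DISTRIBUTE at L (target: ((b*0)*((6+1)+2))): (((b*0)*((6+1)+2))+(x+y)) -> ((((b*0)*(6+1))+((b*0)*2))+(x+y))
Apply DISTRIBUTE at LL (target: ((b*0)*(6+1))): ((((b*0)*(6+1))+((b*0)*2))+(x+y)) -> (((((b*0)*6)+((b*0)*1))+((b*0)*2))+(x+y))
Apply FACTOR at LL (target: (((b*0)*6)+((b*0)*1))): (((((b*0)*6)+((b*0)*1))+((b*0)*2))+(x+y)) -> ((((b*0)*(6+1))+((b*0)*2))+(x+y))
Apply SIMPLIFY at LLL (target: (b*0)): ((((b*0)*(6+1))+((b*0)*2))+(x+y)) -> (((0*(6+1))+((b*0)*2))+(x+y))

Answer: (((0*(6+1))+((b*0)*2))+(x+y))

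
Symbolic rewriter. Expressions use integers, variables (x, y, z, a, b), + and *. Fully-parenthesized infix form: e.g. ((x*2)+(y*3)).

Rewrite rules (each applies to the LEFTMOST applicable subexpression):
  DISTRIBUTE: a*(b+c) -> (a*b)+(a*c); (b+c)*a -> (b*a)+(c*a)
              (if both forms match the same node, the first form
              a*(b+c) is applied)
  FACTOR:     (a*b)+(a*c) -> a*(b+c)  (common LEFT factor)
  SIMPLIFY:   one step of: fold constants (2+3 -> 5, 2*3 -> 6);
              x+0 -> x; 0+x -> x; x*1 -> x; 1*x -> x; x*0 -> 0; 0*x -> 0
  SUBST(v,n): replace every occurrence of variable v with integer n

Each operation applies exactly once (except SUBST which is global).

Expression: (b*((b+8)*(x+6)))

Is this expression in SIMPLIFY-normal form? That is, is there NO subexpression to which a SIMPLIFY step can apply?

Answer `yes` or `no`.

Answer: yes

Derivation:
Expression: (b*((b+8)*(x+6)))
Scanning for simplifiable subexpressions (pre-order)...
  at root: (b*((b+8)*(x+6))) (not simplifiable)
  at R: ((b+8)*(x+6)) (not simplifiable)
  at RL: (b+8) (not simplifiable)
  at RR: (x+6) (not simplifiable)
Result: no simplifiable subexpression found -> normal form.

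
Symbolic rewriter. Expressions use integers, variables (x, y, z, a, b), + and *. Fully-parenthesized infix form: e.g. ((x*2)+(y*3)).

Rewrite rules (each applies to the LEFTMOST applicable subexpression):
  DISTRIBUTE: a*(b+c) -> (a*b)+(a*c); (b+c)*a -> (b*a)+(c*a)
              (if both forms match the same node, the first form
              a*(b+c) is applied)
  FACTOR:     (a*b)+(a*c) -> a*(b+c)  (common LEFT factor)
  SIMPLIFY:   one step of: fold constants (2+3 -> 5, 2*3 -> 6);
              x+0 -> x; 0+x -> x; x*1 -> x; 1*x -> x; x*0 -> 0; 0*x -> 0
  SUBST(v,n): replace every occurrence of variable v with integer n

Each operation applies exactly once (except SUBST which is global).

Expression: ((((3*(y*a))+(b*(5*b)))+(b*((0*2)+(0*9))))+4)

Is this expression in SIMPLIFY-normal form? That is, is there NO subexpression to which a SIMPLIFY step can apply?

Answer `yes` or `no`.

Answer: no

Derivation:
Expression: ((((3*(y*a))+(b*(5*b)))+(b*((0*2)+(0*9))))+4)
Scanning for simplifiable subexpressions (pre-order)...
  at root: ((((3*(y*a))+(b*(5*b)))+(b*((0*2)+(0*9))))+4) (not simplifiable)
  at L: (((3*(y*a))+(b*(5*b)))+(b*((0*2)+(0*9)))) (not simplifiable)
  at LL: ((3*(y*a))+(b*(5*b))) (not simplifiable)
  at LLL: (3*(y*a)) (not simplifiable)
  at LLLR: (y*a) (not simplifiable)
  at LLR: (b*(5*b)) (not simplifiable)
  at LLRR: (5*b) (not simplifiable)
  at LR: (b*((0*2)+(0*9))) (not simplifiable)
  at LRR: ((0*2)+(0*9)) (not simplifiable)
  at LRRL: (0*2) (SIMPLIFIABLE)
  at LRRR: (0*9) (SIMPLIFIABLE)
Found simplifiable subexpr at path LRRL: (0*2)
One SIMPLIFY step would give: ((((3*(y*a))+(b*(5*b)))+(b*(0+(0*9))))+4)
-> NOT in normal form.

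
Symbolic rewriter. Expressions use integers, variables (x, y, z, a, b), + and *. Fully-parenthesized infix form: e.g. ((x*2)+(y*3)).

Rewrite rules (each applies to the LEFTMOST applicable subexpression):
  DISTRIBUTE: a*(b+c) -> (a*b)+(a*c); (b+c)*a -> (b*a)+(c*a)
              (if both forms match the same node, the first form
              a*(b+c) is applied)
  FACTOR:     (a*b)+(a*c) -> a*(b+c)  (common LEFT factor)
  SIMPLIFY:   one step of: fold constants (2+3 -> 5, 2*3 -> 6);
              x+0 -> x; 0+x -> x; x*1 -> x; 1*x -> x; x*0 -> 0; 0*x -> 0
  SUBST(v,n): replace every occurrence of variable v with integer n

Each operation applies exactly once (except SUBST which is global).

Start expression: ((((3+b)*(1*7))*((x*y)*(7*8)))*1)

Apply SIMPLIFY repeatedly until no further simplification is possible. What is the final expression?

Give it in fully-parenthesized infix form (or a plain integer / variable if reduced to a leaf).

Answer: (((3+b)*7)*((x*y)*56))

Derivation:
Start: ((((3+b)*(1*7))*((x*y)*(7*8)))*1)
Step 1: at root: ((((3+b)*(1*7))*((x*y)*(7*8)))*1) -> (((3+b)*(1*7))*((x*y)*(7*8))); overall: ((((3+b)*(1*7))*((x*y)*(7*8)))*1) -> (((3+b)*(1*7))*((x*y)*(7*8)))
Step 2: at LR: (1*7) -> 7; overall: (((3+b)*(1*7))*((x*y)*(7*8))) -> (((3+b)*7)*((x*y)*(7*8)))
Step 3: at RR: (7*8) -> 56; overall: (((3+b)*7)*((x*y)*(7*8))) -> (((3+b)*7)*((x*y)*56))
Fixed point: (((3+b)*7)*((x*y)*56))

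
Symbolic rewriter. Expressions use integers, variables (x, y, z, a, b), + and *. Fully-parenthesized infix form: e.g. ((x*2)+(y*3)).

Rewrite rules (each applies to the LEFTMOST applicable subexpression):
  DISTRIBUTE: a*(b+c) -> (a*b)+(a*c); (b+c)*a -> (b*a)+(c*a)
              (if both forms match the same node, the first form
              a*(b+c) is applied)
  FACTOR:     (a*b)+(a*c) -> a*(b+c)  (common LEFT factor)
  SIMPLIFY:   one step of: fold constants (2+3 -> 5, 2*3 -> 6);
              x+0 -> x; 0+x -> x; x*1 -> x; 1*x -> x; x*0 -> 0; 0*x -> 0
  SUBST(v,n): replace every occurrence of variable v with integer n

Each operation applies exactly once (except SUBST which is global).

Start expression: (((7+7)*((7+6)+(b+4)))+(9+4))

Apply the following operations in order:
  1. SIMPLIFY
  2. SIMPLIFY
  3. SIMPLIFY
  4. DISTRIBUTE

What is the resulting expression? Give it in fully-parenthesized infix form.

Start: (((7+7)*((7+6)+(b+4)))+(9+4))
Apply SIMPLIFY at LL (target: (7+7)): (((7+7)*((7+6)+(b+4)))+(9+4)) -> ((14*((7+6)+(b+4)))+(9+4))
Apply SIMPLIFY at LRL (target: (7+6)): ((14*((7+6)+(b+4)))+(9+4)) -> ((14*(13+(b+4)))+(9+4))
Apply SIMPLIFY at R (target: (9+4)): ((14*(13+(b+4)))+(9+4)) -> ((14*(13+(b+4)))+13)
Apply DISTRIBUTE at L (target: (14*(13+(b+4)))): ((14*(13+(b+4)))+13) -> (((14*13)+(14*(b+4)))+13)

Answer: (((14*13)+(14*(b+4)))+13)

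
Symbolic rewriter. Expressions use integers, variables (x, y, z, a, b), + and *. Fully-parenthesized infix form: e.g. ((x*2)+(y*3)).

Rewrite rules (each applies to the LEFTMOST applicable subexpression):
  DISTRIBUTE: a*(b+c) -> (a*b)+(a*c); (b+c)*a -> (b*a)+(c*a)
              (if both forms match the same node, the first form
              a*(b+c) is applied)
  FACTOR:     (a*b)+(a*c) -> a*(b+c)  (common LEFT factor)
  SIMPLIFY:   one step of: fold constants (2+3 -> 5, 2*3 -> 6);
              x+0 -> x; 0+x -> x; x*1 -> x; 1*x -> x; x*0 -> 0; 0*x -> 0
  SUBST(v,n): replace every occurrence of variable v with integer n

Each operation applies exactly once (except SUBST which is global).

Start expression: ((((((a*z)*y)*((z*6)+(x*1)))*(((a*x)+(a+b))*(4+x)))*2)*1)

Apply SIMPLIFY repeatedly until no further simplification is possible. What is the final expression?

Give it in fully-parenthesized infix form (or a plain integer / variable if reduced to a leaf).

Start: ((((((a*z)*y)*((z*6)+(x*1)))*(((a*x)+(a+b))*(4+x)))*2)*1)
Step 1: at root: ((((((a*z)*y)*((z*6)+(x*1)))*(((a*x)+(a+b))*(4+x)))*2)*1) -> (((((a*z)*y)*((z*6)+(x*1)))*(((a*x)+(a+b))*(4+x)))*2); overall: ((((((a*z)*y)*((z*6)+(x*1)))*(((a*x)+(a+b))*(4+x)))*2)*1) -> (((((a*z)*y)*((z*6)+(x*1)))*(((a*x)+(a+b))*(4+x)))*2)
Step 2: at LLRR: (x*1) -> x; overall: (((((a*z)*y)*((z*6)+(x*1)))*(((a*x)+(a+b))*(4+x)))*2) -> (((((a*z)*y)*((z*6)+x))*(((a*x)+(a+b))*(4+x)))*2)
Fixed point: (((((a*z)*y)*((z*6)+x))*(((a*x)+(a+b))*(4+x)))*2)

Answer: (((((a*z)*y)*((z*6)+x))*(((a*x)+(a+b))*(4+x)))*2)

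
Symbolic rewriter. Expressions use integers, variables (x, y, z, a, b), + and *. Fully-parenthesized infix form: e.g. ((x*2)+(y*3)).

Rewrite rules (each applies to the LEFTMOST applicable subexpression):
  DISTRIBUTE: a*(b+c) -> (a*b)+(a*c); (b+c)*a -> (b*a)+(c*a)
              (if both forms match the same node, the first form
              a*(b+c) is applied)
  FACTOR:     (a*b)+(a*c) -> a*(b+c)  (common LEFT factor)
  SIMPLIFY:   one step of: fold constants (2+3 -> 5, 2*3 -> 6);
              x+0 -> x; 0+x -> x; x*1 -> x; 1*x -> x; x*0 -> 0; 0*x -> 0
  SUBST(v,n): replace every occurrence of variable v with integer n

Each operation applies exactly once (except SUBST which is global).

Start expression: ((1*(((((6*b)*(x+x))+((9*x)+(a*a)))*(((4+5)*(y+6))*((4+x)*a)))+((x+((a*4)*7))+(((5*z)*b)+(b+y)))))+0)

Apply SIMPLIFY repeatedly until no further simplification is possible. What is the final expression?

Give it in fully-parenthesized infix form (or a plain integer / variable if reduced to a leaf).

Start: ((1*(((((6*b)*(x+x))+((9*x)+(a*a)))*(((4+5)*(y+6))*((4+x)*a)))+((x+((a*4)*7))+(((5*z)*b)+(b+y)))))+0)
Step 1: at root: ((1*(((((6*b)*(x+x))+((9*x)+(a*a)))*(((4+5)*(y+6))*((4+x)*a)))+((x+((a*4)*7))+(((5*z)*b)+(b+y)))))+0) -> (1*(((((6*b)*(x+x))+((9*x)+(a*a)))*(((4+5)*(y+6))*((4+x)*a)))+((x+((a*4)*7))+(((5*z)*b)+(b+y))))); overall: ((1*(((((6*b)*(x+x))+((9*x)+(a*a)))*(((4+5)*(y+6))*((4+x)*a)))+((x+((a*4)*7))+(((5*z)*b)+(b+y)))))+0) -> (1*(((((6*b)*(x+x))+((9*x)+(a*a)))*(((4+5)*(y+6))*((4+x)*a)))+((x+((a*4)*7))+(((5*z)*b)+(b+y)))))
Step 2: at root: (1*(((((6*b)*(x+x))+((9*x)+(a*a)))*(((4+5)*(y+6))*((4+x)*a)))+((x+((a*4)*7))+(((5*z)*b)+(b+y))))) -> (((((6*b)*(x+x))+((9*x)+(a*a)))*(((4+5)*(y+6))*((4+x)*a)))+((x+((a*4)*7))+(((5*z)*b)+(b+y)))); overall: (1*(((((6*b)*(x+x))+((9*x)+(a*a)))*(((4+5)*(y+6))*((4+x)*a)))+((x+((a*4)*7))+(((5*z)*b)+(b+y))))) -> (((((6*b)*(x+x))+((9*x)+(a*a)))*(((4+5)*(y+6))*((4+x)*a)))+((x+((a*4)*7))+(((5*z)*b)+(b+y))))
Step 3: at LRLL: (4+5) -> 9; overall: (((((6*b)*(x+x))+((9*x)+(a*a)))*(((4+5)*(y+6))*((4+x)*a)))+((x+((a*4)*7))+(((5*z)*b)+(b+y)))) -> (((((6*b)*(x+x))+((9*x)+(a*a)))*((9*(y+6))*((4+x)*a)))+((x+((a*4)*7))+(((5*z)*b)+(b+y))))
Fixed point: (((((6*b)*(x+x))+((9*x)+(a*a)))*((9*(y+6))*((4+x)*a)))+((x+((a*4)*7))+(((5*z)*b)+(b+y))))

Answer: (((((6*b)*(x+x))+((9*x)+(a*a)))*((9*(y+6))*((4+x)*a)))+((x+((a*4)*7))+(((5*z)*b)+(b+y))))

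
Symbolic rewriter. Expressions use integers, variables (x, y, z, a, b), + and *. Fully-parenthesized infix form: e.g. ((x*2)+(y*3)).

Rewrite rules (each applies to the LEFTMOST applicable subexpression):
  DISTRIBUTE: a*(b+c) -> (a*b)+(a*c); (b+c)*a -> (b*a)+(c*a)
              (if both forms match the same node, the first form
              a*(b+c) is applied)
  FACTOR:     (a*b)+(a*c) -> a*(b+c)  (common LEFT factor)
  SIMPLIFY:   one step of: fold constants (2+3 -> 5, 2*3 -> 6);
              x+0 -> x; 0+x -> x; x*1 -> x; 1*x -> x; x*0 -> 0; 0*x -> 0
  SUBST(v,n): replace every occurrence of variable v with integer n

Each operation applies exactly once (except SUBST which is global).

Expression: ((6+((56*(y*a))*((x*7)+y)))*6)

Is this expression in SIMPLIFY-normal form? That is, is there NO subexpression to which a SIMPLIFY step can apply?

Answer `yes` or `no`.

Expression: ((6+((56*(y*a))*((x*7)+y)))*6)
Scanning for simplifiable subexpressions (pre-order)...
  at root: ((6+((56*(y*a))*((x*7)+y)))*6) (not simplifiable)
  at L: (6+((56*(y*a))*((x*7)+y))) (not simplifiable)
  at LR: ((56*(y*a))*((x*7)+y)) (not simplifiable)
  at LRL: (56*(y*a)) (not simplifiable)
  at LRLR: (y*a) (not simplifiable)
  at LRR: ((x*7)+y) (not simplifiable)
  at LRRL: (x*7) (not simplifiable)
Result: no simplifiable subexpression found -> normal form.

Answer: yes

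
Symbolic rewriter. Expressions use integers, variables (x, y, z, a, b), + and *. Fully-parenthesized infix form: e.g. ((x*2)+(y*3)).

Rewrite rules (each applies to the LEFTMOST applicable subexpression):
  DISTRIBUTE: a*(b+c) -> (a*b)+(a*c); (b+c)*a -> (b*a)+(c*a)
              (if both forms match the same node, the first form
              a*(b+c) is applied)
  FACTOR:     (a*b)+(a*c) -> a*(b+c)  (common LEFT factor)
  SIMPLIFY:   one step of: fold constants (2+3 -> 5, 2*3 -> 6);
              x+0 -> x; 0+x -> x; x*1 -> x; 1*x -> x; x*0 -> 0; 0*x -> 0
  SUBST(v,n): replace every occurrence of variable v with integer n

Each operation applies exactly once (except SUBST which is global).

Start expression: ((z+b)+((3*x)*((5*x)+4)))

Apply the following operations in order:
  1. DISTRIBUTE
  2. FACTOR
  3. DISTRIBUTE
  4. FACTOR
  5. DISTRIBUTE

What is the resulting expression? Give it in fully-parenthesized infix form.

Start: ((z+b)+((3*x)*((5*x)+4)))
Apply DISTRIBUTE at R (target: ((3*x)*((5*x)+4))): ((z+b)+((3*x)*((5*x)+4))) -> ((z+b)+(((3*x)*(5*x))+((3*x)*4)))
Apply FACTOR at R (target: (((3*x)*(5*x))+((3*x)*4))): ((z+b)+(((3*x)*(5*x))+((3*x)*4))) -> ((z+b)+((3*x)*((5*x)+4)))
Apply DISTRIBUTE at R (target: ((3*x)*((5*x)+4))): ((z+b)+((3*x)*((5*x)+4))) -> ((z+b)+(((3*x)*(5*x))+((3*x)*4)))
Apply FACTOR at R (target: (((3*x)*(5*x))+((3*x)*4))): ((z+b)+(((3*x)*(5*x))+((3*x)*4))) -> ((z+b)+((3*x)*((5*x)+4)))
Apply DISTRIBUTE at R (target: ((3*x)*((5*x)+4))): ((z+b)+((3*x)*((5*x)+4))) -> ((z+b)+(((3*x)*(5*x))+((3*x)*4)))

Answer: ((z+b)+(((3*x)*(5*x))+((3*x)*4)))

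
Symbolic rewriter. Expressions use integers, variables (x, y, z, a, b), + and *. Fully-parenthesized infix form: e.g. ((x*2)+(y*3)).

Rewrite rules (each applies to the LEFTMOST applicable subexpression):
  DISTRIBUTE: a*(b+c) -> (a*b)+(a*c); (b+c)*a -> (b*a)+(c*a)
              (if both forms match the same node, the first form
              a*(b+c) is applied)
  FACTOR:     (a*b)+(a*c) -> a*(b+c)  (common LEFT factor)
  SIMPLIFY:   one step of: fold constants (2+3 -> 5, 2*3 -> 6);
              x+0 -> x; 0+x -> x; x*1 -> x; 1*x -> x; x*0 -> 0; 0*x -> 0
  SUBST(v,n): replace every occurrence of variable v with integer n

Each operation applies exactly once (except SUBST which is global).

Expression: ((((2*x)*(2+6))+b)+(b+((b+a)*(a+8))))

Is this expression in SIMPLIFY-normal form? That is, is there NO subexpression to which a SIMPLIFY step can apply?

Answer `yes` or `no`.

Answer: no

Derivation:
Expression: ((((2*x)*(2+6))+b)+(b+((b+a)*(a+8))))
Scanning for simplifiable subexpressions (pre-order)...
  at root: ((((2*x)*(2+6))+b)+(b+((b+a)*(a+8)))) (not simplifiable)
  at L: (((2*x)*(2+6))+b) (not simplifiable)
  at LL: ((2*x)*(2+6)) (not simplifiable)
  at LLL: (2*x) (not simplifiable)
  at LLR: (2+6) (SIMPLIFIABLE)
  at R: (b+((b+a)*(a+8))) (not simplifiable)
  at RR: ((b+a)*(a+8)) (not simplifiable)
  at RRL: (b+a) (not simplifiable)
  at RRR: (a+8) (not simplifiable)
Found simplifiable subexpr at path LLR: (2+6)
One SIMPLIFY step would give: ((((2*x)*8)+b)+(b+((b+a)*(a+8))))
-> NOT in normal form.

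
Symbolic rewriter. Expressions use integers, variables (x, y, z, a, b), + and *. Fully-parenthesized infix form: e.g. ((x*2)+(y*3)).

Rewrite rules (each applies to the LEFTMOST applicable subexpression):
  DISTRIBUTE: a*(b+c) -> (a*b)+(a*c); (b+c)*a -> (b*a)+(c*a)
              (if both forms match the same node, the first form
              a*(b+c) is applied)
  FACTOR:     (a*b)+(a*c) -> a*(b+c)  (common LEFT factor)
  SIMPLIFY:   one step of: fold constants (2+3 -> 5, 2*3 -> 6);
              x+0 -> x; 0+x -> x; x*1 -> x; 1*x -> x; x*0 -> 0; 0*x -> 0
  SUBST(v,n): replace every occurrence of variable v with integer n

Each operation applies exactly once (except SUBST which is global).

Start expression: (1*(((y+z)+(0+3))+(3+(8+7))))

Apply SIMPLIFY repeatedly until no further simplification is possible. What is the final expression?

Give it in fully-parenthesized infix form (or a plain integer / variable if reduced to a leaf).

Start: (1*(((y+z)+(0+3))+(3+(8+7))))
Step 1: at root: (1*(((y+z)+(0+3))+(3+(8+7)))) -> (((y+z)+(0+3))+(3+(8+7))); overall: (1*(((y+z)+(0+3))+(3+(8+7)))) -> (((y+z)+(0+3))+(3+(8+7)))
Step 2: at LR: (0+3) -> 3; overall: (((y+z)+(0+3))+(3+(8+7))) -> (((y+z)+3)+(3+(8+7)))
Step 3: at RR: (8+7) -> 15; overall: (((y+z)+3)+(3+(8+7))) -> (((y+z)+3)+(3+15))
Step 4: at R: (3+15) -> 18; overall: (((y+z)+3)+(3+15)) -> (((y+z)+3)+18)
Fixed point: (((y+z)+3)+18)

Answer: (((y+z)+3)+18)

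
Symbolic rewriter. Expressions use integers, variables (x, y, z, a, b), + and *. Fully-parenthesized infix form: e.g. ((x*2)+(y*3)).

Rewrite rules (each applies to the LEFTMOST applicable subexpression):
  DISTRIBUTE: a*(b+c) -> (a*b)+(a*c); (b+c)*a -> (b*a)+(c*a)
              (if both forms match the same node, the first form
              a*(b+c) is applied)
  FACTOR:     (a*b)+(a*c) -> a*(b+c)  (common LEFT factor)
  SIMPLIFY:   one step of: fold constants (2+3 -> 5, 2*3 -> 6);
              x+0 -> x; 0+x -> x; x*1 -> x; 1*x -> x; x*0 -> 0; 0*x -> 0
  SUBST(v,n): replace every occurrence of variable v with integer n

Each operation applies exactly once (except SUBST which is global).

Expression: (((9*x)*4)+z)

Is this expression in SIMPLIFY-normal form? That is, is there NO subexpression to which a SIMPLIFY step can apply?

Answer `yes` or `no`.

Expression: (((9*x)*4)+z)
Scanning for simplifiable subexpressions (pre-order)...
  at root: (((9*x)*4)+z) (not simplifiable)
  at L: ((9*x)*4) (not simplifiable)
  at LL: (9*x) (not simplifiable)
Result: no simplifiable subexpression found -> normal form.

Answer: yes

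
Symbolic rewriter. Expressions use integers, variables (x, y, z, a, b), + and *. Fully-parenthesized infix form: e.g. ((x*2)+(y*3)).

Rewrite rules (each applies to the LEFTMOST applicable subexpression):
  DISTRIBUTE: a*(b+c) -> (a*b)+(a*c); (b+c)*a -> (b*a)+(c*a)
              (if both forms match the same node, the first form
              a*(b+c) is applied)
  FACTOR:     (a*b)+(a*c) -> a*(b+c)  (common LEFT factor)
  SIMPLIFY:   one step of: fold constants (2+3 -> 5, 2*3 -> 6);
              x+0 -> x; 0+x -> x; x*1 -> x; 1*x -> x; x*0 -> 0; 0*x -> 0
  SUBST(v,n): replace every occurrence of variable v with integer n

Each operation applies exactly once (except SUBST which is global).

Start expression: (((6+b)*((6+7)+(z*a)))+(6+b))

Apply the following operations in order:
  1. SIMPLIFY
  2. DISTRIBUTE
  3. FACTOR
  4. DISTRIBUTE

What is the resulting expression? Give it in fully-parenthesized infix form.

Start: (((6+b)*((6+7)+(z*a)))+(6+b))
Apply SIMPLIFY at LRL (target: (6+7)): (((6+b)*((6+7)+(z*a)))+(6+b)) -> (((6+b)*(13+(z*a)))+(6+b))
Apply DISTRIBUTE at L (target: ((6+b)*(13+(z*a)))): (((6+b)*(13+(z*a)))+(6+b)) -> ((((6+b)*13)+((6+b)*(z*a)))+(6+b))
Apply FACTOR at L (target: (((6+b)*13)+((6+b)*(z*a)))): ((((6+b)*13)+((6+b)*(z*a)))+(6+b)) -> (((6+b)*(13+(z*a)))+(6+b))
Apply DISTRIBUTE at L (target: ((6+b)*(13+(z*a)))): (((6+b)*(13+(z*a)))+(6+b)) -> ((((6+b)*13)+((6+b)*(z*a)))+(6+b))

Answer: ((((6+b)*13)+((6+b)*(z*a)))+(6+b))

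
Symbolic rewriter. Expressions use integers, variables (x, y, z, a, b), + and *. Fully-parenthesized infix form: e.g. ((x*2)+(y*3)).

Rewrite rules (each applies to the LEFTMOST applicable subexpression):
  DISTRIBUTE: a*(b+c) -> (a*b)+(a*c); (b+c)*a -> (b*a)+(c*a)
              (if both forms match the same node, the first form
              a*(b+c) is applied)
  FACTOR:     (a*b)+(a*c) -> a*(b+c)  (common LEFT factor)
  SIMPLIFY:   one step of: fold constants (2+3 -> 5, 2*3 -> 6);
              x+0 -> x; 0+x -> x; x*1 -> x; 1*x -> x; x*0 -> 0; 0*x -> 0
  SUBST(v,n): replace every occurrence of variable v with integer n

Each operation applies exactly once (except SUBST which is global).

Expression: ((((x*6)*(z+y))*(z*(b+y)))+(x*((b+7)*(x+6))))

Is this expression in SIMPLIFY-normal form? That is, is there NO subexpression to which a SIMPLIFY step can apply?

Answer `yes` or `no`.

Expression: ((((x*6)*(z+y))*(z*(b+y)))+(x*((b+7)*(x+6))))
Scanning for simplifiable subexpressions (pre-order)...
  at root: ((((x*6)*(z+y))*(z*(b+y)))+(x*((b+7)*(x+6)))) (not simplifiable)
  at L: (((x*6)*(z+y))*(z*(b+y))) (not simplifiable)
  at LL: ((x*6)*(z+y)) (not simplifiable)
  at LLL: (x*6) (not simplifiable)
  at LLR: (z+y) (not simplifiable)
  at LR: (z*(b+y)) (not simplifiable)
  at LRR: (b+y) (not simplifiable)
  at R: (x*((b+7)*(x+6))) (not simplifiable)
  at RR: ((b+7)*(x+6)) (not simplifiable)
  at RRL: (b+7) (not simplifiable)
  at RRR: (x+6) (not simplifiable)
Result: no simplifiable subexpression found -> normal form.

Answer: yes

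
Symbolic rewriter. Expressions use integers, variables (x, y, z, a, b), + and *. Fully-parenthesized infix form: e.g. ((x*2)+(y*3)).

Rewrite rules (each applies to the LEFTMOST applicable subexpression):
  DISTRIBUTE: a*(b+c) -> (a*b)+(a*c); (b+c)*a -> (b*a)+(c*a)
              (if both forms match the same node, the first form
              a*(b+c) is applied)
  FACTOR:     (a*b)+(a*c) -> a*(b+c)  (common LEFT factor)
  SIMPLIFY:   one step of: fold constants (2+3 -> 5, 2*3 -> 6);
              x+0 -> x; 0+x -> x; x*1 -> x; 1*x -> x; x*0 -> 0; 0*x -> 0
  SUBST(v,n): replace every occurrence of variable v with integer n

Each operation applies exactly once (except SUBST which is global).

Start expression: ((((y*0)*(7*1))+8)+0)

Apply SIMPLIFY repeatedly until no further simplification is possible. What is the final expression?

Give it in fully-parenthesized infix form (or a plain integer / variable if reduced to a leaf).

Start: ((((y*0)*(7*1))+8)+0)
Step 1: at root: ((((y*0)*(7*1))+8)+0) -> (((y*0)*(7*1))+8); overall: ((((y*0)*(7*1))+8)+0) -> (((y*0)*(7*1))+8)
Step 2: at LL: (y*0) -> 0; overall: (((y*0)*(7*1))+8) -> ((0*(7*1))+8)
Step 3: at L: (0*(7*1)) -> 0; overall: ((0*(7*1))+8) -> (0+8)
Step 4: at root: (0+8) -> 8; overall: (0+8) -> 8
Fixed point: 8

Answer: 8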